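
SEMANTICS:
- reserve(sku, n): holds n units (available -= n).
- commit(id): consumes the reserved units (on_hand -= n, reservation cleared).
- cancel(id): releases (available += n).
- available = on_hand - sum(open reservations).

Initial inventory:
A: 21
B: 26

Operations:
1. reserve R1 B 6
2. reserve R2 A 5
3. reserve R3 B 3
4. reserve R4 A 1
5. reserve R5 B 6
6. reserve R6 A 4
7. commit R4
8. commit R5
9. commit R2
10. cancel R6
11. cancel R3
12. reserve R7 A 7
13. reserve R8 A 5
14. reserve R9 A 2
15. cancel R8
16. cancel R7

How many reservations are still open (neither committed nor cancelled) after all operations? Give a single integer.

Step 1: reserve R1 B 6 -> on_hand[A=21 B=26] avail[A=21 B=20] open={R1}
Step 2: reserve R2 A 5 -> on_hand[A=21 B=26] avail[A=16 B=20] open={R1,R2}
Step 3: reserve R3 B 3 -> on_hand[A=21 B=26] avail[A=16 B=17] open={R1,R2,R3}
Step 4: reserve R4 A 1 -> on_hand[A=21 B=26] avail[A=15 B=17] open={R1,R2,R3,R4}
Step 5: reserve R5 B 6 -> on_hand[A=21 B=26] avail[A=15 B=11] open={R1,R2,R3,R4,R5}
Step 6: reserve R6 A 4 -> on_hand[A=21 B=26] avail[A=11 B=11] open={R1,R2,R3,R4,R5,R6}
Step 7: commit R4 -> on_hand[A=20 B=26] avail[A=11 B=11] open={R1,R2,R3,R5,R6}
Step 8: commit R5 -> on_hand[A=20 B=20] avail[A=11 B=11] open={R1,R2,R3,R6}
Step 9: commit R2 -> on_hand[A=15 B=20] avail[A=11 B=11] open={R1,R3,R6}
Step 10: cancel R6 -> on_hand[A=15 B=20] avail[A=15 B=11] open={R1,R3}
Step 11: cancel R3 -> on_hand[A=15 B=20] avail[A=15 B=14] open={R1}
Step 12: reserve R7 A 7 -> on_hand[A=15 B=20] avail[A=8 B=14] open={R1,R7}
Step 13: reserve R8 A 5 -> on_hand[A=15 B=20] avail[A=3 B=14] open={R1,R7,R8}
Step 14: reserve R9 A 2 -> on_hand[A=15 B=20] avail[A=1 B=14] open={R1,R7,R8,R9}
Step 15: cancel R8 -> on_hand[A=15 B=20] avail[A=6 B=14] open={R1,R7,R9}
Step 16: cancel R7 -> on_hand[A=15 B=20] avail[A=13 B=14] open={R1,R9}
Open reservations: ['R1', 'R9'] -> 2

Answer: 2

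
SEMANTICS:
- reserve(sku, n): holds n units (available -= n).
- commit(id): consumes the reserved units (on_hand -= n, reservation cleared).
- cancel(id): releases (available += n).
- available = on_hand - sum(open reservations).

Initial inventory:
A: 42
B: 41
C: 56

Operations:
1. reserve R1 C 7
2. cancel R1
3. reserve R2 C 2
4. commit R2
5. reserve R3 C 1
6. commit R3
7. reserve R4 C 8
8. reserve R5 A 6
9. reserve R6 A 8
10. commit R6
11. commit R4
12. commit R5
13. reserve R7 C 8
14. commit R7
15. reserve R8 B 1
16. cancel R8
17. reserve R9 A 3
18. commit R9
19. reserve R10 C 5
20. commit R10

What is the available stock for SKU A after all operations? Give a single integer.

Step 1: reserve R1 C 7 -> on_hand[A=42 B=41 C=56] avail[A=42 B=41 C=49] open={R1}
Step 2: cancel R1 -> on_hand[A=42 B=41 C=56] avail[A=42 B=41 C=56] open={}
Step 3: reserve R2 C 2 -> on_hand[A=42 B=41 C=56] avail[A=42 B=41 C=54] open={R2}
Step 4: commit R2 -> on_hand[A=42 B=41 C=54] avail[A=42 B=41 C=54] open={}
Step 5: reserve R3 C 1 -> on_hand[A=42 B=41 C=54] avail[A=42 B=41 C=53] open={R3}
Step 6: commit R3 -> on_hand[A=42 B=41 C=53] avail[A=42 B=41 C=53] open={}
Step 7: reserve R4 C 8 -> on_hand[A=42 B=41 C=53] avail[A=42 B=41 C=45] open={R4}
Step 8: reserve R5 A 6 -> on_hand[A=42 B=41 C=53] avail[A=36 B=41 C=45] open={R4,R5}
Step 9: reserve R6 A 8 -> on_hand[A=42 B=41 C=53] avail[A=28 B=41 C=45] open={R4,R5,R6}
Step 10: commit R6 -> on_hand[A=34 B=41 C=53] avail[A=28 B=41 C=45] open={R4,R5}
Step 11: commit R4 -> on_hand[A=34 B=41 C=45] avail[A=28 B=41 C=45] open={R5}
Step 12: commit R5 -> on_hand[A=28 B=41 C=45] avail[A=28 B=41 C=45] open={}
Step 13: reserve R7 C 8 -> on_hand[A=28 B=41 C=45] avail[A=28 B=41 C=37] open={R7}
Step 14: commit R7 -> on_hand[A=28 B=41 C=37] avail[A=28 B=41 C=37] open={}
Step 15: reserve R8 B 1 -> on_hand[A=28 B=41 C=37] avail[A=28 B=40 C=37] open={R8}
Step 16: cancel R8 -> on_hand[A=28 B=41 C=37] avail[A=28 B=41 C=37] open={}
Step 17: reserve R9 A 3 -> on_hand[A=28 B=41 C=37] avail[A=25 B=41 C=37] open={R9}
Step 18: commit R9 -> on_hand[A=25 B=41 C=37] avail[A=25 B=41 C=37] open={}
Step 19: reserve R10 C 5 -> on_hand[A=25 B=41 C=37] avail[A=25 B=41 C=32] open={R10}
Step 20: commit R10 -> on_hand[A=25 B=41 C=32] avail[A=25 B=41 C=32] open={}
Final available[A] = 25

Answer: 25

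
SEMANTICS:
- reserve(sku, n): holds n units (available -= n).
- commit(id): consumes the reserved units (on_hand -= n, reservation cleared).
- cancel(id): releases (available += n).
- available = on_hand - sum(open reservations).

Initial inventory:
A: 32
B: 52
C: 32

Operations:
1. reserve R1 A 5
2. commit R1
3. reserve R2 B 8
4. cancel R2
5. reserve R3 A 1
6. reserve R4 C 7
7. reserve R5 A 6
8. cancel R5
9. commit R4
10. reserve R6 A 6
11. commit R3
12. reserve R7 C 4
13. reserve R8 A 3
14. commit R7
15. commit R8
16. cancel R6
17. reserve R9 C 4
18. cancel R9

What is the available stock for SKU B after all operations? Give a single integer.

Answer: 52

Derivation:
Step 1: reserve R1 A 5 -> on_hand[A=32 B=52 C=32] avail[A=27 B=52 C=32] open={R1}
Step 2: commit R1 -> on_hand[A=27 B=52 C=32] avail[A=27 B=52 C=32] open={}
Step 3: reserve R2 B 8 -> on_hand[A=27 B=52 C=32] avail[A=27 B=44 C=32] open={R2}
Step 4: cancel R2 -> on_hand[A=27 B=52 C=32] avail[A=27 B=52 C=32] open={}
Step 5: reserve R3 A 1 -> on_hand[A=27 B=52 C=32] avail[A=26 B=52 C=32] open={R3}
Step 6: reserve R4 C 7 -> on_hand[A=27 B=52 C=32] avail[A=26 B=52 C=25] open={R3,R4}
Step 7: reserve R5 A 6 -> on_hand[A=27 B=52 C=32] avail[A=20 B=52 C=25] open={R3,R4,R5}
Step 8: cancel R5 -> on_hand[A=27 B=52 C=32] avail[A=26 B=52 C=25] open={R3,R4}
Step 9: commit R4 -> on_hand[A=27 B=52 C=25] avail[A=26 B=52 C=25] open={R3}
Step 10: reserve R6 A 6 -> on_hand[A=27 B=52 C=25] avail[A=20 B=52 C=25] open={R3,R6}
Step 11: commit R3 -> on_hand[A=26 B=52 C=25] avail[A=20 B=52 C=25] open={R6}
Step 12: reserve R7 C 4 -> on_hand[A=26 B=52 C=25] avail[A=20 B=52 C=21] open={R6,R7}
Step 13: reserve R8 A 3 -> on_hand[A=26 B=52 C=25] avail[A=17 B=52 C=21] open={R6,R7,R8}
Step 14: commit R7 -> on_hand[A=26 B=52 C=21] avail[A=17 B=52 C=21] open={R6,R8}
Step 15: commit R8 -> on_hand[A=23 B=52 C=21] avail[A=17 B=52 C=21] open={R6}
Step 16: cancel R6 -> on_hand[A=23 B=52 C=21] avail[A=23 B=52 C=21] open={}
Step 17: reserve R9 C 4 -> on_hand[A=23 B=52 C=21] avail[A=23 B=52 C=17] open={R9}
Step 18: cancel R9 -> on_hand[A=23 B=52 C=21] avail[A=23 B=52 C=21] open={}
Final available[B] = 52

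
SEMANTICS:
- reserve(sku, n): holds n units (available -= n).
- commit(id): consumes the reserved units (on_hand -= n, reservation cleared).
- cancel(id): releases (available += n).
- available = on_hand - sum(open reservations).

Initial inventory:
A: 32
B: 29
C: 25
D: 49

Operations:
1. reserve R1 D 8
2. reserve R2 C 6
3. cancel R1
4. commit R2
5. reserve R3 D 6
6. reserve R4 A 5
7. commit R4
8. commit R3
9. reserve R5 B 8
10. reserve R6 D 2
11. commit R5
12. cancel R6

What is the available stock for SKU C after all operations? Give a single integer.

Step 1: reserve R1 D 8 -> on_hand[A=32 B=29 C=25 D=49] avail[A=32 B=29 C=25 D=41] open={R1}
Step 2: reserve R2 C 6 -> on_hand[A=32 B=29 C=25 D=49] avail[A=32 B=29 C=19 D=41] open={R1,R2}
Step 3: cancel R1 -> on_hand[A=32 B=29 C=25 D=49] avail[A=32 B=29 C=19 D=49] open={R2}
Step 4: commit R2 -> on_hand[A=32 B=29 C=19 D=49] avail[A=32 B=29 C=19 D=49] open={}
Step 5: reserve R3 D 6 -> on_hand[A=32 B=29 C=19 D=49] avail[A=32 B=29 C=19 D=43] open={R3}
Step 6: reserve R4 A 5 -> on_hand[A=32 B=29 C=19 D=49] avail[A=27 B=29 C=19 D=43] open={R3,R4}
Step 7: commit R4 -> on_hand[A=27 B=29 C=19 D=49] avail[A=27 B=29 C=19 D=43] open={R3}
Step 8: commit R3 -> on_hand[A=27 B=29 C=19 D=43] avail[A=27 B=29 C=19 D=43] open={}
Step 9: reserve R5 B 8 -> on_hand[A=27 B=29 C=19 D=43] avail[A=27 B=21 C=19 D=43] open={R5}
Step 10: reserve R6 D 2 -> on_hand[A=27 B=29 C=19 D=43] avail[A=27 B=21 C=19 D=41] open={R5,R6}
Step 11: commit R5 -> on_hand[A=27 B=21 C=19 D=43] avail[A=27 B=21 C=19 D=41] open={R6}
Step 12: cancel R6 -> on_hand[A=27 B=21 C=19 D=43] avail[A=27 B=21 C=19 D=43] open={}
Final available[C] = 19

Answer: 19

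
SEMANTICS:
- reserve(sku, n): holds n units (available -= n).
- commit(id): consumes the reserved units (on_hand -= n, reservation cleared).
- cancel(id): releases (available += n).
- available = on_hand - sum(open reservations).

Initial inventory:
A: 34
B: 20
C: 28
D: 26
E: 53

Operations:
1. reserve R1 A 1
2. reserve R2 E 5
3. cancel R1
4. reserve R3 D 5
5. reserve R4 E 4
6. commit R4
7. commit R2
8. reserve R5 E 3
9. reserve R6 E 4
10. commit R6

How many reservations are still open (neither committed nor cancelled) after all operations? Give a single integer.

Step 1: reserve R1 A 1 -> on_hand[A=34 B=20 C=28 D=26 E=53] avail[A=33 B=20 C=28 D=26 E=53] open={R1}
Step 2: reserve R2 E 5 -> on_hand[A=34 B=20 C=28 D=26 E=53] avail[A=33 B=20 C=28 D=26 E=48] open={R1,R2}
Step 3: cancel R1 -> on_hand[A=34 B=20 C=28 D=26 E=53] avail[A=34 B=20 C=28 D=26 E=48] open={R2}
Step 4: reserve R3 D 5 -> on_hand[A=34 B=20 C=28 D=26 E=53] avail[A=34 B=20 C=28 D=21 E=48] open={R2,R3}
Step 5: reserve R4 E 4 -> on_hand[A=34 B=20 C=28 D=26 E=53] avail[A=34 B=20 C=28 D=21 E=44] open={R2,R3,R4}
Step 6: commit R4 -> on_hand[A=34 B=20 C=28 D=26 E=49] avail[A=34 B=20 C=28 D=21 E=44] open={R2,R3}
Step 7: commit R2 -> on_hand[A=34 B=20 C=28 D=26 E=44] avail[A=34 B=20 C=28 D=21 E=44] open={R3}
Step 8: reserve R5 E 3 -> on_hand[A=34 B=20 C=28 D=26 E=44] avail[A=34 B=20 C=28 D=21 E=41] open={R3,R5}
Step 9: reserve R6 E 4 -> on_hand[A=34 B=20 C=28 D=26 E=44] avail[A=34 B=20 C=28 D=21 E=37] open={R3,R5,R6}
Step 10: commit R6 -> on_hand[A=34 B=20 C=28 D=26 E=40] avail[A=34 B=20 C=28 D=21 E=37] open={R3,R5}
Open reservations: ['R3', 'R5'] -> 2

Answer: 2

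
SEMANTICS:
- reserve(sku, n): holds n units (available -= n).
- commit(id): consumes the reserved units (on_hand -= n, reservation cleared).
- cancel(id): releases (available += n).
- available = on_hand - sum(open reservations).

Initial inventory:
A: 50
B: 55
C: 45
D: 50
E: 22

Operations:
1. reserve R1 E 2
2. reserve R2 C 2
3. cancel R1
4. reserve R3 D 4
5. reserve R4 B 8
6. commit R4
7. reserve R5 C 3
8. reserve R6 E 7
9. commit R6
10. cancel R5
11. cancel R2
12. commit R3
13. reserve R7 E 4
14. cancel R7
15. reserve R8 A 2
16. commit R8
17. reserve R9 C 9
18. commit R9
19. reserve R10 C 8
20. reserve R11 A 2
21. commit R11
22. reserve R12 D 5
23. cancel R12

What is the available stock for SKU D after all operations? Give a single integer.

Step 1: reserve R1 E 2 -> on_hand[A=50 B=55 C=45 D=50 E=22] avail[A=50 B=55 C=45 D=50 E=20] open={R1}
Step 2: reserve R2 C 2 -> on_hand[A=50 B=55 C=45 D=50 E=22] avail[A=50 B=55 C=43 D=50 E=20] open={R1,R2}
Step 3: cancel R1 -> on_hand[A=50 B=55 C=45 D=50 E=22] avail[A=50 B=55 C=43 D=50 E=22] open={R2}
Step 4: reserve R3 D 4 -> on_hand[A=50 B=55 C=45 D=50 E=22] avail[A=50 B=55 C=43 D=46 E=22] open={R2,R3}
Step 5: reserve R4 B 8 -> on_hand[A=50 B=55 C=45 D=50 E=22] avail[A=50 B=47 C=43 D=46 E=22] open={R2,R3,R4}
Step 6: commit R4 -> on_hand[A=50 B=47 C=45 D=50 E=22] avail[A=50 B=47 C=43 D=46 E=22] open={R2,R3}
Step 7: reserve R5 C 3 -> on_hand[A=50 B=47 C=45 D=50 E=22] avail[A=50 B=47 C=40 D=46 E=22] open={R2,R3,R5}
Step 8: reserve R6 E 7 -> on_hand[A=50 B=47 C=45 D=50 E=22] avail[A=50 B=47 C=40 D=46 E=15] open={R2,R3,R5,R6}
Step 9: commit R6 -> on_hand[A=50 B=47 C=45 D=50 E=15] avail[A=50 B=47 C=40 D=46 E=15] open={R2,R3,R5}
Step 10: cancel R5 -> on_hand[A=50 B=47 C=45 D=50 E=15] avail[A=50 B=47 C=43 D=46 E=15] open={R2,R3}
Step 11: cancel R2 -> on_hand[A=50 B=47 C=45 D=50 E=15] avail[A=50 B=47 C=45 D=46 E=15] open={R3}
Step 12: commit R3 -> on_hand[A=50 B=47 C=45 D=46 E=15] avail[A=50 B=47 C=45 D=46 E=15] open={}
Step 13: reserve R7 E 4 -> on_hand[A=50 B=47 C=45 D=46 E=15] avail[A=50 B=47 C=45 D=46 E=11] open={R7}
Step 14: cancel R7 -> on_hand[A=50 B=47 C=45 D=46 E=15] avail[A=50 B=47 C=45 D=46 E=15] open={}
Step 15: reserve R8 A 2 -> on_hand[A=50 B=47 C=45 D=46 E=15] avail[A=48 B=47 C=45 D=46 E=15] open={R8}
Step 16: commit R8 -> on_hand[A=48 B=47 C=45 D=46 E=15] avail[A=48 B=47 C=45 D=46 E=15] open={}
Step 17: reserve R9 C 9 -> on_hand[A=48 B=47 C=45 D=46 E=15] avail[A=48 B=47 C=36 D=46 E=15] open={R9}
Step 18: commit R9 -> on_hand[A=48 B=47 C=36 D=46 E=15] avail[A=48 B=47 C=36 D=46 E=15] open={}
Step 19: reserve R10 C 8 -> on_hand[A=48 B=47 C=36 D=46 E=15] avail[A=48 B=47 C=28 D=46 E=15] open={R10}
Step 20: reserve R11 A 2 -> on_hand[A=48 B=47 C=36 D=46 E=15] avail[A=46 B=47 C=28 D=46 E=15] open={R10,R11}
Step 21: commit R11 -> on_hand[A=46 B=47 C=36 D=46 E=15] avail[A=46 B=47 C=28 D=46 E=15] open={R10}
Step 22: reserve R12 D 5 -> on_hand[A=46 B=47 C=36 D=46 E=15] avail[A=46 B=47 C=28 D=41 E=15] open={R10,R12}
Step 23: cancel R12 -> on_hand[A=46 B=47 C=36 D=46 E=15] avail[A=46 B=47 C=28 D=46 E=15] open={R10}
Final available[D] = 46

Answer: 46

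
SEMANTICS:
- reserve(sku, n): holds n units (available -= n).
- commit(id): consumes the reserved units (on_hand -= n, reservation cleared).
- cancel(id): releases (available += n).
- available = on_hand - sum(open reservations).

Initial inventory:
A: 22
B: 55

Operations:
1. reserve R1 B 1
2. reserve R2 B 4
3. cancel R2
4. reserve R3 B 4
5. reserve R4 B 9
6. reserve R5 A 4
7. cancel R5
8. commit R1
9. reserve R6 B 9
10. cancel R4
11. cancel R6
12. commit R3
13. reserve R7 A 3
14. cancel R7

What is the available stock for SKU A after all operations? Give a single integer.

Step 1: reserve R1 B 1 -> on_hand[A=22 B=55] avail[A=22 B=54] open={R1}
Step 2: reserve R2 B 4 -> on_hand[A=22 B=55] avail[A=22 B=50] open={R1,R2}
Step 3: cancel R2 -> on_hand[A=22 B=55] avail[A=22 B=54] open={R1}
Step 4: reserve R3 B 4 -> on_hand[A=22 B=55] avail[A=22 B=50] open={R1,R3}
Step 5: reserve R4 B 9 -> on_hand[A=22 B=55] avail[A=22 B=41] open={R1,R3,R4}
Step 6: reserve R5 A 4 -> on_hand[A=22 B=55] avail[A=18 B=41] open={R1,R3,R4,R5}
Step 7: cancel R5 -> on_hand[A=22 B=55] avail[A=22 B=41] open={R1,R3,R4}
Step 8: commit R1 -> on_hand[A=22 B=54] avail[A=22 B=41] open={R3,R4}
Step 9: reserve R6 B 9 -> on_hand[A=22 B=54] avail[A=22 B=32] open={R3,R4,R6}
Step 10: cancel R4 -> on_hand[A=22 B=54] avail[A=22 B=41] open={R3,R6}
Step 11: cancel R6 -> on_hand[A=22 B=54] avail[A=22 B=50] open={R3}
Step 12: commit R3 -> on_hand[A=22 B=50] avail[A=22 B=50] open={}
Step 13: reserve R7 A 3 -> on_hand[A=22 B=50] avail[A=19 B=50] open={R7}
Step 14: cancel R7 -> on_hand[A=22 B=50] avail[A=22 B=50] open={}
Final available[A] = 22

Answer: 22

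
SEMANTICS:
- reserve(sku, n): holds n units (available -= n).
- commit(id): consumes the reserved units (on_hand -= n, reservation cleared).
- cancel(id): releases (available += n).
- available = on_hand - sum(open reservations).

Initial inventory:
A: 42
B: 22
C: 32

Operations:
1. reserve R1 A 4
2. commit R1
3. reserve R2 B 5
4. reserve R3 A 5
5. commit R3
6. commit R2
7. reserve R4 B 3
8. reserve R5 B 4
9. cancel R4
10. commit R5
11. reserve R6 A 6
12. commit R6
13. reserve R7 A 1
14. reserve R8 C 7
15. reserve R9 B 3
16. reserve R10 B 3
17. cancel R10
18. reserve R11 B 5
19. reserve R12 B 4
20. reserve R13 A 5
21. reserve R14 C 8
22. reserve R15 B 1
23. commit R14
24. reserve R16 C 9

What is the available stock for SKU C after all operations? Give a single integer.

Answer: 8

Derivation:
Step 1: reserve R1 A 4 -> on_hand[A=42 B=22 C=32] avail[A=38 B=22 C=32] open={R1}
Step 2: commit R1 -> on_hand[A=38 B=22 C=32] avail[A=38 B=22 C=32] open={}
Step 3: reserve R2 B 5 -> on_hand[A=38 B=22 C=32] avail[A=38 B=17 C=32] open={R2}
Step 4: reserve R3 A 5 -> on_hand[A=38 B=22 C=32] avail[A=33 B=17 C=32] open={R2,R3}
Step 5: commit R3 -> on_hand[A=33 B=22 C=32] avail[A=33 B=17 C=32] open={R2}
Step 6: commit R2 -> on_hand[A=33 B=17 C=32] avail[A=33 B=17 C=32] open={}
Step 7: reserve R4 B 3 -> on_hand[A=33 B=17 C=32] avail[A=33 B=14 C=32] open={R4}
Step 8: reserve R5 B 4 -> on_hand[A=33 B=17 C=32] avail[A=33 B=10 C=32] open={R4,R5}
Step 9: cancel R4 -> on_hand[A=33 B=17 C=32] avail[A=33 B=13 C=32] open={R5}
Step 10: commit R5 -> on_hand[A=33 B=13 C=32] avail[A=33 B=13 C=32] open={}
Step 11: reserve R6 A 6 -> on_hand[A=33 B=13 C=32] avail[A=27 B=13 C=32] open={R6}
Step 12: commit R6 -> on_hand[A=27 B=13 C=32] avail[A=27 B=13 C=32] open={}
Step 13: reserve R7 A 1 -> on_hand[A=27 B=13 C=32] avail[A=26 B=13 C=32] open={R7}
Step 14: reserve R8 C 7 -> on_hand[A=27 B=13 C=32] avail[A=26 B=13 C=25] open={R7,R8}
Step 15: reserve R9 B 3 -> on_hand[A=27 B=13 C=32] avail[A=26 B=10 C=25] open={R7,R8,R9}
Step 16: reserve R10 B 3 -> on_hand[A=27 B=13 C=32] avail[A=26 B=7 C=25] open={R10,R7,R8,R9}
Step 17: cancel R10 -> on_hand[A=27 B=13 C=32] avail[A=26 B=10 C=25] open={R7,R8,R9}
Step 18: reserve R11 B 5 -> on_hand[A=27 B=13 C=32] avail[A=26 B=5 C=25] open={R11,R7,R8,R9}
Step 19: reserve R12 B 4 -> on_hand[A=27 B=13 C=32] avail[A=26 B=1 C=25] open={R11,R12,R7,R8,R9}
Step 20: reserve R13 A 5 -> on_hand[A=27 B=13 C=32] avail[A=21 B=1 C=25] open={R11,R12,R13,R7,R8,R9}
Step 21: reserve R14 C 8 -> on_hand[A=27 B=13 C=32] avail[A=21 B=1 C=17] open={R11,R12,R13,R14,R7,R8,R9}
Step 22: reserve R15 B 1 -> on_hand[A=27 B=13 C=32] avail[A=21 B=0 C=17] open={R11,R12,R13,R14,R15,R7,R8,R9}
Step 23: commit R14 -> on_hand[A=27 B=13 C=24] avail[A=21 B=0 C=17] open={R11,R12,R13,R15,R7,R8,R9}
Step 24: reserve R16 C 9 -> on_hand[A=27 B=13 C=24] avail[A=21 B=0 C=8] open={R11,R12,R13,R15,R16,R7,R8,R9}
Final available[C] = 8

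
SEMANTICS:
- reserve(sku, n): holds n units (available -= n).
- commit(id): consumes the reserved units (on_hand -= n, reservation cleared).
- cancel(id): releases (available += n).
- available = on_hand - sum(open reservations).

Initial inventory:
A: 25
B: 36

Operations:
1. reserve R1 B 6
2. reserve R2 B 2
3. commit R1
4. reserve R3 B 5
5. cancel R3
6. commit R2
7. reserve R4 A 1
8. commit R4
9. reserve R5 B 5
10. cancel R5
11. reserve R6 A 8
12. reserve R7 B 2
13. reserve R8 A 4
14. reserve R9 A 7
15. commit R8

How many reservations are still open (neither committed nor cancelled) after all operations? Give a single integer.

Step 1: reserve R1 B 6 -> on_hand[A=25 B=36] avail[A=25 B=30] open={R1}
Step 2: reserve R2 B 2 -> on_hand[A=25 B=36] avail[A=25 B=28] open={R1,R2}
Step 3: commit R1 -> on_hand[A=25 B=30] avail[A=25 B=28] open={R2}
Step 4: reserve R3 B 5 -> on_hand[A=25 B=30] avail[A=25 B=23] open={R2,R3}
Step 5: cancel R3 -> on_hand[A=25 B=30] avail[A=25 B=28] open={R2}
Step 6: commit R2 -> on_hand[A=25 B=28] avail[A=25 B=28] open={}
Step 7: reserve R4 A 1 -> on_hand[A=25 B=28] avail[A=24 B=28] open={R4}
Step 8: commit R4 -> on_hand[A=24 B=28] avail[A=24 B=28] open={}
Step 9: reserve R5 B 5 -> on_hand[A=24 B=28] avail[A=24 B=23] open={R5}
Step 10: cancel R5 -> on_hand[A=24 B=28] avail[A=24 B=28] open={}
Step 11: reserve R6 A 8 -> on_hand[A=24 B=28] avail[A=16 B=28] open={R6}
Step 12: reserve R7 B 2 -> on_hand[A=24 B=28] avail[A=16 B=26] open={R6,R7}
Step 13: reserve R8 A 4 -> on_hand[A=24 B=28] avail[A=12 B=26] open={R6,R7,R8}
Step 14: reserve R9 A 7 -> on_hand[A=24 B=28] avail[A=5 B=26] open={R6,R7,R8,R9}
Step 15: commit R8 -> on_hand[A=20 B=28] avail[A=5 B=26] open={R6,R7,R9}
Open reservations: ['R6', 'R7', 'R9'] -> 3

Answer: 3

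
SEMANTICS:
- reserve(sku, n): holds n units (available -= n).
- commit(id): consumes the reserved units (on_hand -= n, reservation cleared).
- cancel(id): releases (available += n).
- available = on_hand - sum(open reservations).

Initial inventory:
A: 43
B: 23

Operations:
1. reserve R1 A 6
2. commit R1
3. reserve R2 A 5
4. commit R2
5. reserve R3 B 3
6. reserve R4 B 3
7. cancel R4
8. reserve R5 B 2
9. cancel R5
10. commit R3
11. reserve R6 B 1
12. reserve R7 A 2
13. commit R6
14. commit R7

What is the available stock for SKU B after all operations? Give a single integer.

Step 1: reserve R1 A 6 -> on_hand[A=43 B=23] avail[A=37 B=23] open={R1}
Step 2: commit R1 -> on_hand[A=37 B=23] avail[A=37 B=23] open={}
Step 3: reserve R2 A 5 -> on_hand[A=37 B=23] avail[A=32 B=23] open={R2}
Step 4: commit R2 -> on_hand[A=32 B=23] avail[A=32 B=23] open={}
Step 5: reserve R3 B 3 -> on_hand[A=32 B=23] avail[A=32 B=20] open={R3}
Step 6: reserve R4 B 3 -> on_hand[A=32 B=23] avail[A=32 B=17] open={R3,R4}
Step 7: cancel R4 -> on_hand[A=32 B=23] avail[A=32 B=20] open={R3}
Step 8: reserve R5 B 2 -> on_hand[A=32 B=23] avail[A=32 B=18] open={R3,R5}
Step 9: cancel R5 -> on_hand[A=32 B=23] avail[A=32 B=20] open={R3}
Step 10: commit R3 -> on_hand[A=32 B=20] avail[A=32 B=20] open={}
Step 11: reserve R6 B 1 -> on_hand[A=32 B=20] avail[A=32 B=19] open={R6}
Step 12: reserve R7 A 2 -> on_hand[A=32 B=20] avail[A=30 B=19] open={R6,R7}
Step 13: commit R6 -> on_hand[A=32 B=19] avail[A=30 B=19] open={R7}
Step 14: commit R7 -> on_hand[A=30 B=19] avail[A=30 B=19] open={}
Final available[B] = 19

Answer: 19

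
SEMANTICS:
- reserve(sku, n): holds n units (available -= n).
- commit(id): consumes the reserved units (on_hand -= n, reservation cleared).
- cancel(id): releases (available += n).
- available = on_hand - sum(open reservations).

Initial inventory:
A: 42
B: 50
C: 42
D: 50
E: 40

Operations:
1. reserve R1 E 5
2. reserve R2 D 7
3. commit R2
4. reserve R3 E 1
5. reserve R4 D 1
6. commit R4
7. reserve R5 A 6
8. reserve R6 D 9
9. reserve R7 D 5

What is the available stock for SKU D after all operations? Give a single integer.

Step 1: reserve R1 E 5 -> on_hand[A=42 B=50 C=42 D=50 E=40] avail[A=42 B=50 C=42 D=50 E=35] open={R1}
Step 2: reserve R2 D 7 -> on_hand[A=42 B=50 C=42 D=50 E=40] avail[A=42 B=50 C=42 D=43 E=35] open={R1,R2}
Step 3: commit R2 -> on_hand[A=42 B=50 C=42 D=43 E=40] avail[A=42 B=50 C=42 D=43 E=35] open={R1}
Step 4: reserve R3 E 1 -> on_hand[A=42 B=50 C=42 D=43 E=40] avail[A=42 B=50 C=42 D=43 E=34] open={R1,R3}
Step 5: reserve R4 D 1 -> on_hand[A=42 B=50 C=42 D=43 E=40] avail[A=42 B=50 C=42 D=42 E=34] open={R1,R3,R4}
Step 6: commit R4 -> on_hand[A=42 B=50 C=42 D=42 E=40] avail[A=42 B=50 C=42 D=42 E=34] open={R1,R3}
Step 7: reserve R5 A 6 -> on_hand[A=42 B=50 C=42 D=42 E=40] avail[A=36 B=50 C=42 D=42 E=34] open={R1,R3,R5}
Step 8: reserve R6 D 9 -> on_hand[A=42 B=50 C=42 D=42 E=40] avail[A=36 B=50 C=42 D=33 E=34] open={R1,R3,R5,R6}
Step 9: reserve R7 D 5 -> on_hand[A=42 B=50 C=42 D=42 E=40] avail[A=36 B=50 C=42 D=28 E=34] open={R1,R3,R5,R6,R7}
Final available[D] = 28

Answer: 28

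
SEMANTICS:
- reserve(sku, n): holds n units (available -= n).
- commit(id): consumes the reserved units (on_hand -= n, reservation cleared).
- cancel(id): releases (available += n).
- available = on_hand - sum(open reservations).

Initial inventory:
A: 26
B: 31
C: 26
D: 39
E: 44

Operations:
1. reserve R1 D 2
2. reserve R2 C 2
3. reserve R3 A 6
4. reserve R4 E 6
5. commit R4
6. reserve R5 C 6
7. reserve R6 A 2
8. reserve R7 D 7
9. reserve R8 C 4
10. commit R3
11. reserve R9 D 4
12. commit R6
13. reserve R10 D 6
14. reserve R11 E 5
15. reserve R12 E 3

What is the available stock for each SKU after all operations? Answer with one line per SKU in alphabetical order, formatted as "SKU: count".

Step 1: reserve R1 D 2 -> on_hand[A=26 B=31 C=26 D=39 E=44] avail[A=26 B=31 C=26 D=37 E=44] open={R1}
Step 2: reserve R2 C 2 -> on_hand[A=26 B=31 C=26 D=39 E=44] avail[A=26 B=31 C=24 D=37 E=44] open={R1,R2}
Step 3: reserve R3 A 6 -> on_hand[A=26 B=31 C=26 D=39 E=44] avail[A=20 B=31 C=24 D=37 E=44] open={R1,R2,R3}
Step 4: reserve R4 E 6 -> on_hand[A=26 B=31 C=26 D=39 E=44] avail[A=20 B=31 C=24 D=37 E=38] open={R1,R2,R3,R4}
Step 5: commit R4 -> on_hand[A=26 B=31 C=26 D=39 E=38] avail[A=20 B=31 C=24 D=37 E=38] open={R1,R2,R3}
Step 6: reserve R5 C 6 -> on_hand[A=26 B=31 C=26 D=39 E=38] avail[A=20 B=31 C=18 D=37 E=38] open={R1,R2,R3,R5}
Step 7: reserve R6 A 2 -> on_hand[A=26 B=31 C=26 D=39 E=38] avail[A=18 B=31 C=18 D=37 E=38] open={R1,R2,R3,R5,R6}
Step 8: reserve R7 D 7 -> on_hand[A=26 B=31 C=26 D=39 E=38] avail[A=18 B=31 C=18 D=30 E=38] open={R1,R2,R3,R5,R6,R7}
Step 9: reserve R8 C 4 -> on_hand[A=26 B=31 C=26 D=39 E=38] avail[A=18 B=31 C=14 D=30 E=38] open={R1,R2,R3,R5,R6,R7,R8}
Step 10: commit R3 -> on_hand[A=20 B=31 C=26 D=39 E=38] avail[A=18 B=31 C=14 D=30 E=38] open={R1,R2,R5,R6,R7,R8}
Step 11: reserve R9 D 4 -> on_hand[A=20 B=31 C=26 D=39 E=38] avail[A=18 B=31 C=14 D=26 E=38] open={R1,R2,R5,R6,R7,R8,R9}
Step 12: commit R6 -> on_hand[A=18 B=31 C=26 D=39 E=38] avail[A=18 B=31 C=14 D=26 E=38] open={R1,R2,R5,R7,R8,R9}
Step 13: reserve R10 D 6 -> on_hand[A=18 B=31 C=26 D=39 E=38] avail[A=18 B=31 C=14 D=20 E=38] open={R1,R10,R2,R5,R7,R8,R9}
Step 14: reserve R11 E 5 -> on_hand[A=18 B=31 C=26 D=39 E=38] avail[A=18 B=31 C=14 D=20 E=33] open={R1,R10,R11,R2,R5,R7,R8,R9}
Step 15: reserve R12 E 3 -> on_hand[A=18 B=31 C=26 D=39 E=38] avail[A=18 B=31 C=14 D=20 E=30] open={R1,R10,R11,R12,R2,R5,R7,R8,R9}

Answer: A: 18
B: 31
C: 14
D: 20
E: 30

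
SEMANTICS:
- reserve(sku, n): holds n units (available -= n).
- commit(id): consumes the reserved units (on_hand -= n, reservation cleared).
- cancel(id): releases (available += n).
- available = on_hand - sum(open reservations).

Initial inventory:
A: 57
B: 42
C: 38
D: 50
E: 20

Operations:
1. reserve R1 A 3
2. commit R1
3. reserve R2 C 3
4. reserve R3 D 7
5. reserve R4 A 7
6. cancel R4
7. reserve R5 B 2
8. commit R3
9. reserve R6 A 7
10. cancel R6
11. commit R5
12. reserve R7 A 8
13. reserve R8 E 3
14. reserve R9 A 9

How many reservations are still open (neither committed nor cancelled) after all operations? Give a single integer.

Step 1: reserve R1 A 3 -> on_hand[A=57 B=42 C=38 D=50 E=20] avail[A=54 B=42 C=38 D=50 E=20] open={R1}
Step 2: commit R1 -> on_hand[A=54 B=42 C=38 D=50 E=20] avail[A=54 B=42 C=38 D=50 E=20] open={}
Step 3: reserve R2 C 3 -> on_hand[A=54 B=42 C=38 D=50 E=20] avail[A=54 B=42 C=35 D=50 E=20] open={R2}
Step 4: reserve R3 D 7 -> on_hand[A=54 B=42 C=38 D=50 E=20] avail[A=54 B=42 C=35 D=43 E=20] open={R2,R3}
Step 5: reserve R4 A 7 -> on_hand[A=54 B=42 C=38 D=50 E=20] avail[A=47 B=42 C=35 D=43 E=20] open={R2,R3,R4}
Step 6: cancel R4 -> on_hand[A=54 B=42 C=38 D=50 E=20] avail[A=54 B=42 C=35 D=43 E=20] open={R2,R3}
Step 7: reserve R5 B 2 -> on_hand[A=54 B=42 C=38 D=50 E=20] avail[A=54 B=40 C=35 D=43 E=20] open={R2,R3,R5}
Step 8: commit R3 -> on_hand[A=54 B=42 C=38 D=43 E=20] avail[A=54 B=40 C=35 D=43 E=20] open={R2,R5}
Step 9: reserve R6 A 7 -> on_hand[A=54 B=42 C=38 D=43 E=20] avail[A=47 B=40 C=35 D=43 E=20] open={R2,R5,R6}
Step 10: cancel R6 -> on_hand[A=54 B=42 C=38 D=43 E=20] avail[A=54 B=40 C=35 D=43 E=20] open={R2,R5}
Step 11: commit R5 -> on_hand[A=54 B=40 C=38 D=43 E=20] avail[A=54 B=40 C=35 D=43 E=20] open={R2}
Step 12: reserve R7 A 8 -> on_hand[A=54 B=40 C=38 D=43 E=20] avail[A=46 B=40 C=35 D=43 E=20] open={R2,R7}
Step 13: reserve R8 E 3 -> on_hand[A=54 B=40 C=38 D=43 E=20] avail[A=46 B=40 C=35 D=43 E=17] open={R2,R7,R8}
Step 14: reserve R9 A 9 -> on_hand[A=54 B=40 C=38 D=43 E=20] avail[A=37 B=40 C=35 D=43 E=17] open={R2,R7,R8,R9}
Open reservations: ['R2', 'R7', 'R8', 'R9'] -> 4

Answer: 4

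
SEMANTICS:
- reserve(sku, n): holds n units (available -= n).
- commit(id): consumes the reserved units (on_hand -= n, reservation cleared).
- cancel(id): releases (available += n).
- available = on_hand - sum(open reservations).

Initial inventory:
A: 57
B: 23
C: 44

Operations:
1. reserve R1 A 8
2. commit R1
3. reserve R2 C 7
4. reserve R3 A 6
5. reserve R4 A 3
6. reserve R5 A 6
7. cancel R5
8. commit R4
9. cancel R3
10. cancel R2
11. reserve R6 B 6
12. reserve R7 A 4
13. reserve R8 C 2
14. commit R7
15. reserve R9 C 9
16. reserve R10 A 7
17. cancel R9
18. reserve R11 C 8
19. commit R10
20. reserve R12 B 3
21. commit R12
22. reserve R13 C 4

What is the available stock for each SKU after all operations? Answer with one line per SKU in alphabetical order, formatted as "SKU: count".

Answer: A: 35
B: 14
C: 30

Derivation:
Step 1: reserve R1 A 8 -> on_hand[A=57 B=23 C=44] avail[A=49 B=23 C=44] open={R1}
Step 2: commit R1 -> on_hand[A=49 B=23 C=44] avail[A=49 B=23 C=44] open={}
Step 3: reserve R2 C 7 -> on_hand[A=49 B=23 C=44] avail[A=49 B=23 C=37] open={R2}
Step 4: reserve R3 A 6 -> on_hand[A=49 B=23 C=44] avail[A=43 B=23 C=37] open={R2,R3}
Step 5: reserve R4 A 3 -> on_hand[A=49 B=23 C=44] avail[A=40 B=23 C=37] open={R2,R3,R4}
Step 6: reserve R5 A 6 -> on_hand[A=49 B=23 C=44] avail[A=34 B=23 C=37] open={R2,R3,R4,R5}
Step 7: cancel R5 -> on_hand[A=49 B=23 C=44] avail[A=40 B=23 C=37] open={R2,R3,R4}
Step 8: commit R4 -> on_hand[A=46 B=23 C=44] avail[A=40 B=23 C=37] open={R2,R3}
Step 9: cancel R3 -> on_hand[A=46 B=23 C=44] avail[A=46 B=23 C=37] open={R2}
Step 10: cancel R2 -> on_hand[A=46 B=23 C=44] avail[A=46 B=23 C=44] open={}
Step 11: reserve R6 B 6 -> on_hand[A=46 B=23 C=44] avail[A=46 B=17 C=44] open={R6}
Step 12: reserve R7 A 4 -> on_hand[A=46 B=23 C=44] avail[A=42 B=17 C=44] open={R6,R7}
Step 13: reserve R8 C 2 -> on_hand[A=46 B=23 C=44] avail[A=42 B=17 C=42] open={R6,R7,R8}
Step 14: commit R7 -> on_hand[A=42 B=23 C=44] avail[A=42 B=17 C=42] open={R6,R8}
Step 15: reserve R9 C 9 -> on_hand[A=42 B=23 C=44] avail[A=42 B=17 C=33] open={R6,R8,R9}
Step 16: reserve R10 A 7 -> on_hand[A=42 B=23 C=44] avail[A=35 B=17 C=33] open={R10,R6,R8,R9}
Step 17: cancel R9 -> on_hand[A=42 B=23 C=44] avail[A=35 B=17 C=42] open={R10,R6,R8}
Step 18: reserve R11 C 8 -> on_hand[A=42 B=23 C=44] avail[A=35 B=17 C=34] open={R10,R11,R6,R8}
Step 19: commit R10 -> on_hand[A=35 B=23 C=44] avail[A=35 B=17 C=34] open={R11,R6,R8}
Step 20: reserve R12 B 3 -> on_hand[A=35 B=23 C=44] avail[A=35 B=14 C=34] open={R11,R12,R6,R8}
Step 21: commit R12 -> on_hand[A=35 B=20 C=44] avail[A=35 B=14 C=34] open={R11,R6,R8}
Step 22: reserve R13 C 4 -> on_hand[A=35 B=20 C=44] avail[A=35 B=14 C=30] open={R11,R13,R6,R8}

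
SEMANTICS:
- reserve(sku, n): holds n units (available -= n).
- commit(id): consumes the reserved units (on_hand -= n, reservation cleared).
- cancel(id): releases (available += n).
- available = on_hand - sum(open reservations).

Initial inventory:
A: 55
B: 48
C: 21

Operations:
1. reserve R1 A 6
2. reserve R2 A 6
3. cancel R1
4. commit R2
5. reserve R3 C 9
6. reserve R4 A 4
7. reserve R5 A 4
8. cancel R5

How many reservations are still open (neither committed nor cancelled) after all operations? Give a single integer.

Answer: 2

Derivation:
Step 1: reserve R1 A 6 -> on_hand[A=55 B=48 C=21] avail[A=49 B=48 C=21] open={R1}
Step 2: reserve R2 A 6 -> on_hand[A=55 B=48 C=21] avail[A=43 B=48 C=21] open={R1,R2}
Step 3: cancel R1 -> on_hand[A=55 B=48 C=21] avail[A=49 B=48 C=21] open={R2}
Step 4: commit R2 -> on_hand[A=49 B=48 C=21] avail[A=49 B=48 C=21] open={}
Step 5: reserve R3 C 9 -> on_hand[A=49 B=48 C=21] avail[A=49 B=48 C=12] open={R3}
Step 6: reserve R4 A 4 -> on_hand[A=49 B=48 C=21] avail[A=45 B=48 C=12] open={R3,R4}
Step 7: reserve R5 A 4 -> on_hand[A=49 B=48 C=21] avail[A=41 B=48 C=12] open={R3,R4,R5}
Step 8: cancel R5 -> on_hand[A=49 B=48 C=21] avail[A=45 B=48 C=12] open={R3,R4}
Open reservations: ['R3', 'R4'] -> 2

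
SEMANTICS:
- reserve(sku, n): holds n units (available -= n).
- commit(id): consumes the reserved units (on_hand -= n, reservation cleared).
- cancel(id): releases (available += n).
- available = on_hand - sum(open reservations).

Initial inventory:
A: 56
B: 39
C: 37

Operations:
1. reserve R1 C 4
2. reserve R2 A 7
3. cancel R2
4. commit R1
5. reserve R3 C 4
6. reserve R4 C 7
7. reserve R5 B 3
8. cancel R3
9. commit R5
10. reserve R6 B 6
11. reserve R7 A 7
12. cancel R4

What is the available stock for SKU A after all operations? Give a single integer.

Step 1: reserve R1 C 4 -> on_hand[A=56 B=39 C=37] avail[A=56 B=39 C=33] open={R1}
Step 2: reserve R2 A 7 -> on_hand[A=56 B=39 C=37] avail[A=49 B=39 C=33] open={R1,R2}
Step 3: cancel R2 -> on_hand[A=56 B=39 C=37] avail[A=56 B=39 C=33] open={R1}
Step 4: commit R1 -> on_hand[A=56 B=39 C=33] avail[A=56 B=39 C=33] open={}
Step 5: reserve R3 C 4 -> on_hand[A=56 B=39 C=33] avail[A=56 B=39 C=29] open={R3}
Step 6: reserve R4 C 7 -> on_hand[A=56 B=39 C=33] avail[A=56 B=39 C=22] open={R3,R4}
Step 7: reserve R5 B 3 -> on_hand[A=56 B=39 C=33] avail[A=56 B=36 C=22] open={R3,R4,R5}
Step 8: cancel R3 -> on_hand[A=56 B=39 C=33] avail[A=56 B=36 C=26] open={R4,R5}
Step 9: commit R5 -> on_hand[A=56 B=36 C=33] avail[A=56 B=36 C=26] open={R4}
Step 10: reserve R6 B 6 -> on_hand[A=56 B=36 C=33] avail[A=56 B=30 C=26] open={R4,R6}
Step 11: reserve R7 A 7 -> on_hand[A=56 B=36 C=33] avail[A=49 B=30 C=26] open={R4,R6,R7}
Step 12: cancel R4 -> on_hand[A=56 B=36 C=33] avail[A=49 B=30 C=33] open={R6,R7}
Final available[A] = 49

Answer: 49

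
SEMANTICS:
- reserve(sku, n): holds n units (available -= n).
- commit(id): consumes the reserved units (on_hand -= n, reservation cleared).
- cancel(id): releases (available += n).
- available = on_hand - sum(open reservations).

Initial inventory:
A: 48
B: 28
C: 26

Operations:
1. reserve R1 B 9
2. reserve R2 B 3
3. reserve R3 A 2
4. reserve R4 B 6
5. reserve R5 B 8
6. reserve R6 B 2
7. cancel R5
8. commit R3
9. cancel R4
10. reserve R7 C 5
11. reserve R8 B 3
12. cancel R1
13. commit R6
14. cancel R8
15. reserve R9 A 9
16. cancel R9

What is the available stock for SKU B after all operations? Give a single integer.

Step 1: reserve R1 B 9 -> on_hand[A=48 B=28 C=26] avail[A=48 B=19 C=26] open={R1}
Step 2: reserve R2 B 3 -> on_hand[A=48 B=28 C=26] avail[A=48 B=16 C=26] open={R1,R2}
Step 3: reserve R3 A 2 -> on_hand[A=48 B=28 C=26] avail[A=46 B=16 C=26] open={R1,R2,R3}
Step 4: reserve R4 B 6 -> on_hand[A=48 B=28 C=26] avail[A=46 B=10 C=26] open={R1,R2,R3,R4}
Step 5: reserve R5 B 8 -> on_hand[A=48 B=28 C=26] avail[A=46 B=2 C=26] open={R1,R2,R3,R4,R5}
Step 6: reserve R6 B 2 -> on_hand[A=48 B=28 C=26] avail[A=46 B=0 C=26] open={R1,R2,R3,R4,R5,R6}
Step 7: cancel R5 -> on_hand[A=48 B=28 C=26] avail[A=46 B=8 C=26] open={R1,R2,R3,R4,R6}
Step 8: commit R3 -> on_hand[A=46 B=28 C=26] avail[A=46 B=8 C=26] open={R1,R2,R4,R6}
Step 9: cancel R4 -> on_hand[A=46 B=28 C=26] avail[A=46 B=14 C=26] open={R1,R2,R6}
Step 10: reserve R7 C 5 -> on_hand[A=46 B=28 C=26] avail[A=46 B=14 C=21] open={R1,R2,R6,R7}
Step 11: reserve R8 B 3 -> on_hand[A=46 B=28 C=26] avail[A=46 B=11 C=21] open={R1,R2,R6,R7,R8}
Step 12: cancel R1 -> on_hand[A=46 B=28 C=26] avail[A=46 B=20 C=21] open={R2,R6,R7,R8}
Step 13: commit R6 -> on_hand[A=46 B=26 C=26] avail[A=46 B=20 C=21] open={R2,R7,R8}
Step 14: cancel R8 -> on_hand[A=46 B=26 C=26] avail[A=46 B=23 C=21] open={R2,R7}
Step 15: reserve R9 A 9 -> on_hand[A=46 B=26 C=26] avail[A=37 B=23 C=21] open={R2,R7,R9}
Step 16: cancel R9 -> on_hand[A=46 B=26 C=26] avail[A=46 B=23 C=21] open={R2,R7}
Final available[B] = 23

Answer: 23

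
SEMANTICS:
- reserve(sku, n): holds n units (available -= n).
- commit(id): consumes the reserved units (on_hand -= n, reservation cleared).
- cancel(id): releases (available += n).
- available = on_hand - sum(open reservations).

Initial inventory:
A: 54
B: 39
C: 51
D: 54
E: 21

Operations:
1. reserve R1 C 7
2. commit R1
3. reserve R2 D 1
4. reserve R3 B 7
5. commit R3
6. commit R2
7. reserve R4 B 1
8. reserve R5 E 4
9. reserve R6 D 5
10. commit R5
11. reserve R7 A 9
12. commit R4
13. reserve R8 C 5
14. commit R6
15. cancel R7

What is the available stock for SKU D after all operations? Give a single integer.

Answer: 48

Derivation:
Step 1: reserve R1 C 7 -> on_hand[A=54 B=39 C=51 D=54 E=21] avail[A=54 B=39 C=44 D=54 E=21] open={R1}
Step 2: commit R1 -> on_hand[A=54 B=39 C=44 D=54 E=21] avail[A=54 B=39 C=44 D=54 E=21] open={}
Step 3: reserve R2 D 1 -> on_hand[A=54 B=39 C=44 D=54 E=21] avail[A=54 B=39 C=44 D=53 E=21] open={R2}
Step 4: reserve R3 B 7 -> on_hand[A=54 B=39 C=44 D=54 E=21] avail[A=54 B=32 C=44 D=53 E=21] open={R2,R3}
Step 5: commit R3 -> on_hand[A=54 B=32 C=44 D=54 E=21] avail[A=54 B=32 C=44 D=53 E=21] open={R2}
Step 6: commit R2 -> on_hand[A=54 B=32 C=44 D=53 E=21] avail[A=54 B=32 C=44 D=53 E=21] open={}
Step 7: reserve R4 B 1 -> on_hand[A=54 B=32 C=44 D=53 E=21] avail[A=54 B=31 C=44 D=53 E=21] open={R4}
Step 8: reserve R5 E 4 -> on_hand[A=54 B=32 C=44 D=53 E=21] avail[A=54 B=31 C=44 D=53 E=17] open={R4,R5}
Step 9: reserve R6 D 5 -> on_hand[A=54 B=32 C=44 D=53 E=21] avail[A=54 B=31 C=44 D=48 E=17] open={R4,R5,R6}
Step 10: commit R5 -> on_hand[A=54 B=32 C=44 D=53 E=17] avail[A=54 B=31 C=44 D=48 E=17] open={R4,R6}
Step 11: reserve R7 A 9 -> on_hand[A=54 B=32 C=44 D=53 E=17] avail[A=45 B=31 C=44 D=48 E=17] open={R4,R6,R7}
Step 12: commit R4 -> on_hand[A=54 B=31 C=44 D=53 E=17] avail[A=45 B=31 C=44 D=48 E=17] open={R6,R7}
Step 13: reserve R8 C 5 -> on_hand[A=54 B=31 C=44 D=53 E=17] avail[A=45 B=31 C=39 D=48 E=17] open={R6,R7,R8}
Step 14: commit R6 -> on_hand[A=54 B=31 C=44 D=48 E=17] avail[A=45 B=31 C=39 D=48 E=17] open={R7,R8}
Step 15: cancel R7 -> on_hand[A=54 B=31 C=44 D=48 E=17] avail[A=54 B=31 C=39 D=48 E=17] open={R8}
Final available[D] = 48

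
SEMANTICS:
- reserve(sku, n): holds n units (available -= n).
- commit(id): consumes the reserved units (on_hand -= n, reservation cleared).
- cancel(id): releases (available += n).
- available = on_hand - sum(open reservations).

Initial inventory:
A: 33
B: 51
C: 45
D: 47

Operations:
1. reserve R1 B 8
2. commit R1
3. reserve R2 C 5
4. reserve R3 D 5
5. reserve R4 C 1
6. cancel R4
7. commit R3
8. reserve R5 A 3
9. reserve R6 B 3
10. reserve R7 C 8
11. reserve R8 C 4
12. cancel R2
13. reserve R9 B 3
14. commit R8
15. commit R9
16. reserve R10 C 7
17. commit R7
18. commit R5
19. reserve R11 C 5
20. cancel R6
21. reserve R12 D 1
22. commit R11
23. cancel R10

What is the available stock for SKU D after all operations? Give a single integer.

Answer: 41

Derivation:
Step 1: reserve R1 B 8 -> on_hand[A=33 B=51 C=45 D=47] avail[A=33 B=43 C=45 D=47] open={R1}
Step 2: commit R1 -> on_hand[A=33 B=43 C=45 D=47] avail[A=33 B=43 C=45 D=47] open={}
Step 3: reserve R2 C 5 -> on_hand[A=33 B=43 C=45 D=47] avail[A=33 B=43 C=40 D=47] open={R2}
Step 4: reserve R3 D 5 -> on_hand[A=33 B=43 C=45 D=47] avail[A=33 B=43 C=40 D=42] open={R2,R3}
Step 5: reserve R4 C 1 -> on_hand[A=33 B=43 C=45 D=47] avail[A=33 B=43 C=39 D=42] open={R2,R3,R4}
Step 6: cancel R4 -> on_hand[A=33 B=43 C=45 D=47] avail[A=33 B=43 C=40 D=42] open={R2,R3}
Step 7: commit R3 -> on_hand[A=33 B=43 C=45 D=42] avail[A=33 B=43 C=40 D=42] open={R2}
Step 8: reserve R5 A 3 -> on_hand[A=33 B=43 C=45 D=42] avail[A=30 B=43 C=40 D=42] open={R2,R5}
Step 9: reserve R6 B 3 -> on_hand[A=33 B=43 C=45 D=42] avail[A=30 B=40 C=40 D=42] open={R2,R5,R6}
Step 10: reserve R7 C 8 -> on_hand[A=33 B=43 C=45 D=42] avail[A=30 B=40 C=32 D=42] open={R2,R5,R6,R7}
Step 11: reserve R8 C 4 -> on_hand[A=33 B=43 C=45 D=42] avail[A=30 B=40 C=28 D=42] open={R2,R5,R6,R7,R8}
Step 12: cancel R2 -> on_hand[A=33 B=43 C=45 D=42] avail[A=30 B=40 C=33 D=42] open={R5,R6,R7,R8}
Step 13: reserve R9 B 3 -> on_hand[A=33 B=43 C=45 D=42] avail[A=30 B=37 C=33 D=42] open={R5,R6,R7,R8,R9}
Step 14: commit R8 -> on_hand[A=33 B=43 C=41 D=42] avail[A=30 B=37 C=33 D=42] open={R5,R6,R7,R9}
Step 15: commit R9 -> on_hand[A=33 B=40 C=41 D=42] avail[A=30 B=37 C=33 D=42] open={R5,R6,R7}
Step 16: reserve R10 C 7 -> on_hand[A=33 B=40 C=41 D=42] avail[A=30 B=37 C=26 D=42] open={R10,R5,R6,R7}
Step 17: commit R7 -> on_hand[A=33 B=40 C=33 D=42] avail[A=30 B=37 C=26 D=42] open={R10,R5,R6}
Step 18: commit R5 -> on_hand[A=30 B=40 C=33 D=42] avail[A=30 B=37 C=26 D=42] open={R10,R6}
Step 19: reserve R11 C 5 -> on_hand[A=30 B=40 C=33 D=42] avail[A=30 B=37 C=21 D=42] open={R10,R11,R6}
Step 20: cancel R6 -> on_hand[A=30 B=40 C=33 D=42] avail[A=30 B=40 C=21 D=42] open={R10,R11}
Step 21: reserve R12 D 1 -> on_hand[A=30 B=40 C=33 D=42] avail[A=30 B=40 C=21 D=41] open={R10,R11,R12}
Step 22: commit R11 -> on_hand[A=30 B=40 C=28 D=42] avail[A=30 B=40 C=21 D=41] open={R10,R12}
Step 23: cancel R10 -> on_hand[A=30 B=40 C=28 D=42] avail[A=30 B=40 C=28 D=41] open={R12}
Final available[D] = 41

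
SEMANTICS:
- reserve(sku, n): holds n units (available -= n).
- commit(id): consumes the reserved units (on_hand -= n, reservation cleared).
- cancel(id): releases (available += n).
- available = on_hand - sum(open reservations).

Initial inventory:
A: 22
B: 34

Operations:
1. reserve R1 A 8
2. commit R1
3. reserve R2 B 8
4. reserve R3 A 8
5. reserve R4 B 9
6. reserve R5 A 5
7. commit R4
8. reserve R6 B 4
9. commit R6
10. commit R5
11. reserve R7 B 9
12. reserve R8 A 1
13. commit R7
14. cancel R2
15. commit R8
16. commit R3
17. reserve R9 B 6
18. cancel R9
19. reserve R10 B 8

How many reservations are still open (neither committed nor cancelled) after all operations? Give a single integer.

Step 1: reserve R1 A 8 -> on_hand[A=22 B=34] avail[A=14 B=34] open={R1}
Step 2: commit R1 -> on_hand[A=14 B=34] avail[A=14 B=34] open={}
Step 3: reserve R2 B 8 -> on_hand[A=14 B=34] avail[A=14 B=26] open={R2}
Step 4: reserve R3 A 8 -> on_hand[A=14 B=34] avail[A=6 B=26] open={R2,R3}
Step 5: reserve R4 B 9 -> on_hand[A=14 B=34] avail[A=6 B=17] open={R2,R3,R4}
Step 6: reserve R5 A 5 -> on_hand[A=14 B=34] avail[A=1 B=17] open={R2,R3,R4,R5}
Step 7: commit R4 -> on_hand[A=14 B=25] avail[A=1 B=17] open={R2,R3,R5}
Step 8: reserve R6 B 4 -> on_hand[A=14 B=25] avail[A=1 B=13] open={R2,R3,R5,R6}
Step 9: commit R6 -> on_hand[A=14 B=21] avail[A=1 B=13] open={R2,R3,R5}
Step 10: commit R5 -> on_hand[A=9 B=21] avail[A=1 B=13] open={R2,R3}
Step 11: reserve R7 B 9 -> on_hand[A=9 B=21] avail[A=1 B=4] open={R2,R3,R7}
Step 12: reserve R8 A 1 -> on_hand[A=9 B=21] avail[A=0 B=4] open={R2,R3,R7,R8}
Step 13: commit R7 -> on_hand[A=9 B=12] avail[A=0 B=4] open={R2,R3,R8}
Step 14: cancel R2 -> on_hand[A=9 B=12] avail[A=0 B=12] open={R3,R8}
Step 15: commit R8 -> on_hand[A=8 B=12] avail[A=0 B=12] open={R3}
Step 16: commit R3 -> on_hand[A=0 B=12] avail[A=0 B=12] open={}
Step 17: reserve R9 B 6 -> on_hand[A=0 B=12] avail[A=0 B=6] open={R9}
Step 18: cancel R9 -> on_hand[A=0 B=12] avail[A=0 B=12] open={}
Step 19: reserve R10 B 8 -> on_hand[A=0 B=12] avail[A=0 B=4] open={R10}
Open reservations: ['R10'] -> 1

Answer: 1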